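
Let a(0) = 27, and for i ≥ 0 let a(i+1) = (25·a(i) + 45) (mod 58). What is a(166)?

21

Listing terms: a(0) = 27,  a(1) = 24,  a(2) = 7,  a(3) = 46,  a(4) = 35,  a(5) = 50,  a(6) = 19,  a(7) = 56,  a(8) = 53,  a(9) = 36,  a(10) = 17,  a(11) = 6,  a(12) = 21,  a(13) = 48,  a(14) = 27.
Since a(14) = a(0) = 27, the sequence is periodic with period 14.
(166 - 0) mod 14 = 12, so a(166) = a(12) = 21.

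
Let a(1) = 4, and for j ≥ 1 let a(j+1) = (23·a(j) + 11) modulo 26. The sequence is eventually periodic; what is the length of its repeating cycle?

6

We have a(1) = 4,  a(2) = 25,  a(3) = 14,  a(4) = 21,  a(5) = 0,  a(6) = 11,  a(7) = 4.
Since a(7) = a(1) = 4, the sequence is periodic with period 6.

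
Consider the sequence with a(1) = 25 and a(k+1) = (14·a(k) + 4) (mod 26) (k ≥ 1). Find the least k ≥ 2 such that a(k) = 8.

13

Listing terms: a(1) = 25, a(2) = 16, a(3) = 20, a(4) = 24, a(5) = 2, a(6) = 6, a(7) = 10, a(8) = 14, a(9) = 18, a(10) = 22, a(11) = 0, a(12) = 4, a(13) = 8, a(14) = 12, a(15) = 16.
Since a(15) = a(2) = 16, the sequence is eventually periodic: after a pre-period of length 1 it cycles with period 13.
The value 8 first appears (with k ≥ 2) at a(13).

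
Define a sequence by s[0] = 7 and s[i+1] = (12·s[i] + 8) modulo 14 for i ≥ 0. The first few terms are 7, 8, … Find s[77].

4

We have s[0] = 7; s[1] = 8; s[2] = 6; s[3] = 10; s[4] = 2; s[5] = 4; s[6] = 0; s[7] = 8.
Since s[7] = s[1] = 8, the sequence is eventually periodic: after a pre-period of length 1 it cycles with period 6.
For i ≥ 1, s[i] depends only on (i - 1) mod 6. (77 - 1) mod 6 = 4, so s[77] = s[5] = 4.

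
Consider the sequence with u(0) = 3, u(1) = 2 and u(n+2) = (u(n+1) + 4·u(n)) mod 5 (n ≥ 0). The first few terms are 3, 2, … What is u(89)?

We have u(0) = 3; u(1) = 2; u(2) = 4; u(3) = 2; u(4) = 3; u(5) = 1; u(6) = 3; u(7) = 2.
Since (u(6), u(7)) = (u(0), u(1)) = (3, 2) (two consecutive terms determine the rest), the sequence is periodic with period 6.
So u(89) = u(0 + ((89-0) mod 6)) = u(5) = 1.

1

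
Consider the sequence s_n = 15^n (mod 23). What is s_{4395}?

10

Computing terms: s_0 = 1; s_1 = 15; s_2 = 18; s_3 = 17; s_4 = 2; s_5 = 7; s_6 = 13; s_7 = 11; s_8 = 4; s_9 = 14; s_{10} = 3; s_{11} = 22; s_{12} = 8; s_{13} = 5; s_{14} = 6; s_{15} = 21; s_{16} = 16; s_{17} = 10; s_{18} = 12; s_{19} = 19; s_{20} = 9; s_{21} = 20; s_{22} = 1.
Since s_{22} = s_0 = 1, the sequence is periodic with period 22.
So s_{4395} = s_{0 + ((4395-0) mod 22)} = s_{17} = 10.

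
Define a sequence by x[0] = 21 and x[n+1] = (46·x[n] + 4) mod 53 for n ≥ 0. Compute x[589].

37

We have x[0] = 21; x[1] = 16; x[2] = 51; x[3] = 18; x[4] = 37; x[5] = 10; x[6] = 40; x[7] = 42; x[8] = 28; x[9] = 20; x[10] = 23; x[11] = 2; x[12] = 43; x[13] = 21.
The sequence repeats with period 13.
So x[589] = x[0 + ((589-0) mod 13)] = x[4] = 37.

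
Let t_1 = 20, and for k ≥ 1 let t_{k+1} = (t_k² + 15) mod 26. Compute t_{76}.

We have t_1 = 20, t_2 = 25, t_3 = 16, t_4 = 11, t_5 = 6, t_6 = 25.
Since t_6 = t_2 = 25, the sequence is eventually periodic: after a pre-period of length 1 it cycles with period 4.
For k ≥ 2, t_k depends only on (k - 2) mod 4. (76 - 2) mod 4 = 2, so t_{76} = t_4 = 11.

11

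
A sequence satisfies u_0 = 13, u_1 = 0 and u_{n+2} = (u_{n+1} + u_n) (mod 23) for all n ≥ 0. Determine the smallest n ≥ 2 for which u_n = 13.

Computing terms: u_0 = 13, u_1 = 0, u_2 = 13, u_3 = 13, u_4 = 3, u_5 = 16, u_6 = 19, u_7 = 12, u_8 = 8, u_9 = 20, u_{10} = 5, u_{11} = 2, u_{12} = 7, u_{13} = 9, u_{14} = 16, u_{15} = 2, u_{16} = 18, u_{17} = 20, u_{18} = 15, u_{19} = 12, u_{20} = 4, u_{21} = 16, u_{22} = 20, u_{23} = 13, u_{24} = 10, u_{25} = 0, u_{26} = 10, u_{27} = 10, u_{28} = 20, u_{29} = 7, u_{30} = 4, u_{31} = 11, u_{32} = 15, u_{33} = 3, u_{34} = 18, u_{35} = 21, u_{36} = 16, u_{37} = 14, u_{38} = 7, u_{39} = 21, u_{40} = 5, u_{41} = 3, u_{42} = 8, u_{43} = 11, u_{44} = 19, u_{45} = 7, u_{46} = 3, u_{47} = 10, u_{48} = 13, u_{49} = 0.
The sequence repeats with period 48.
The value 13 first appears (with n ≥ 2) at u_2.

2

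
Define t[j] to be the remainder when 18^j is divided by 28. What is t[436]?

t[0] = 1, t[1] = 18, t[2] = 16, t[3] = 8, t[4] = 4, t[5] = 16.
Since t[5] = t[2] = 16, the sequence is eventually periodic: after a pre-period of length 2 it cycles with period 3.
For j ≥ 2, t[j] depends only on (j - 2) mod 3. (436 - 2) mod 3 = 2, so t[436] = t[4] = 4.

4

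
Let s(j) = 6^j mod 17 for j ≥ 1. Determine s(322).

s(1) = 6,  s(2) = 2,  s(3) = 12,  s(4) = 4,  s(5) = 7,  s(6) = 8,  s(7) = 14,  s(8) = 16,  s(9) = 11,  s(10) = 15,  s(11) = 5,  s(12) = 13,  s(13) = 10,  s(14) = 9,  s(15) = 3,  s(16) = 1,  s(17) = 6.
Since s(17) = s(1) = 6, the sequence is periodic with period 16.
So s(322) = s(1 + ((322-1) mod 16)) = s(2) = 2.

2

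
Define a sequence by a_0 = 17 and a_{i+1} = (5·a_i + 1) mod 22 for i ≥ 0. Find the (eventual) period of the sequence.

We have a_0 = 17,  a_1 = 20,  a_2 = 13,  a_3 = 0,  a_4 = 1,  a_5 = 6,  a_6 = 9,  a_7 = 2,  a_8 = 11,  a_9 = 12,  a_{10} = 17.
Since a_{10} = a_0 = 17, the sequence is periodic with period 10.

10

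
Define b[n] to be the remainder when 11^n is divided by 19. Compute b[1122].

1

b[1] = 11, b[2] = 7, b[3] = 1, b[4] = 11.
The sequence repeats with period 3.
(1122 - 1) mod 3 = 2, so b[1122] = b[3] = 1.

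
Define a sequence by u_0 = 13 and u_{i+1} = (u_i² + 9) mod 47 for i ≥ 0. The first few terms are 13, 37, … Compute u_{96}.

Listing terms: u_0 = 13; u_1 = 37; u_2 = 15; u_3 = 46; u_4 = 10; u_5 = 15.
Since u_5 = u_2 = 15, the sequence is eventually periodic: after a pre-period of length 2 it cycles with period 3.
For i ≥ 2, u_i depends only on (i - 2) mod 3. (96 - 2) mod 3 = 1, so u_{96} = u_3 = 46.

46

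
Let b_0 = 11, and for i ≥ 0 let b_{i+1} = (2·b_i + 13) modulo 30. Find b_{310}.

23

b_0 = 11; b_1 = 5; b_2 = 23; b_3 = 29; b_4 = 11.
Since b_4 = b_0 = 11, the sequence is periodic with period 4.
(310 - 0) mod 4 = 2, so b_{310} = b_2 = 23.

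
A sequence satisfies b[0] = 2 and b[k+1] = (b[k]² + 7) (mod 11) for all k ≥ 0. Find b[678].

Listing terms: b[0] = 2, b[1] = 0, b[2] = 7, b[3] = 1, b[4] = 8, b[5] = 5, b[6] = 10, b[7] = 8.
Since b[7] = b[4] = 8, the sequence is eventually periodic: after a pre-period of length 4 it cycles with period 3.
For k ≥ 4, b[k] depends only on (k - 4) mod 3. (678 - 4) mod 3 = 2, so b[678] = b[6] = 10.

10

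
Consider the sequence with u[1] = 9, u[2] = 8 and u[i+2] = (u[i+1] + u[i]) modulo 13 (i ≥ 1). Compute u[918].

Listing terms: u[1] = 9; u[2] = 8; u[3] = 4; u[4] = 12; u[5] = 3; u[6] = 2; u[7] = 5; u[8] = 7; u[9] = 12; u[10] = 6; u[11] = 5; u[12] = 11; u[13] = 3; u[14] = 1; u[15] = 4; u[16] = 5; u[17] = 9; u[18] = 1; u[19] = 10; u[20] = 11; u[21] = 8; u[22] = 6; u[23] = 1; u[24] = 7; u[25] = 8; u[26] = 2; u[27] = 10; u[28] = 12; u[29] = 9; u[30] = 8.
Since (u[29], u[30]) = (u[1], u[2]) = (9, 8) (two consecutive terms determine the rest), the sequence is periodic with period 28.
So u[918] = u[1 + ((918-1) mod 28)] = u[22] = 6.

6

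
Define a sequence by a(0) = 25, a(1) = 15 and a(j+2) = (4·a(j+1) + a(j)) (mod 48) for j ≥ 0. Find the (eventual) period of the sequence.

8

We have a(0) = 25, a(1) = 15, a(2) = 37, a(3) = 19, a(4) = 17, a(5) = 39, a(6) = 29, a(7) = 11, a(8) = 25, a(9) = 15.
Since (a(8), a(9)) = (a(0), a(1)) = (25, 15) (two consecutive terms determine the rest), the sequence is periodic with period 8.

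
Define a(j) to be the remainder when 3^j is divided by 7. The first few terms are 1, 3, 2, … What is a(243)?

Listing terms: a(0) = 1, a(1) = 3, a(2) = 2, a(3) = 6, a(4) = 4, a(5) = 5, a(6) = 1.
The sequence repeats with period 6.
So a(243) = a(0 + ((243-0) mod 6)) = a(3) = 6.

6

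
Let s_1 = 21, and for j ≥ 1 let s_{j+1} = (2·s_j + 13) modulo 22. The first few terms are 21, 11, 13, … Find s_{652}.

s_1 = 21,  s_2 = 11,  s_3 = 13,  s_4 = 17,  s_5 = 3,  s_6 = 19,  s_7 = 7,  s_8 = 5,  s_9 = 1,  s_{10} = 15,  s_{11} = 21.
Since s_{11} = s_1 = 21, the sequence is periodic with period 10.
(652 - 1) mod 10 = 1, so s_{652} = s_2 = 11.

11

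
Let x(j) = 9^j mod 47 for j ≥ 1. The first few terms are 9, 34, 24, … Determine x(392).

9

x(1) = 9, x(2) = 34, x(3) = 24, x(4) = 28, x(5) = 17, x(6) = 12, x(7) = 14, x(8) = 32, x(9) = 6, x(10) = 7, x(11) = 16, x(12) = 3, x(13) = 27, x(14) = 8, x(15) = 25, x(16) = 37, x(17) = 4, x(18) = 36, x(19) = 42, x(20) = 2, x(21) = 18, x(22) = 21, x(23) = 1, x(24) = 9.
Since x(24) = x(1) = 9, the sequence is periodic with period 23.
So x(392) = x(1 + ((392-1) mod 23)) = x(1) = 9.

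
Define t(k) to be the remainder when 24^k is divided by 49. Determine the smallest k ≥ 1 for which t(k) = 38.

13

t(0) = 1,  t(1) = 24,  t(2) = 37,  t(3) = 6,  t(4) = 46,  t(5) = 26,  t(6) = 36,  t(7) = 31,  t(8) = 9,  t(9) = 20,  t(10) = 39,  t(11) = 5,  t(12) = 22,  t(13) = 38,  t(14) = 30,  t(15) = 34,  t(16) = 32,  t(17) = 33,  t(18) = 8,  t(19) = 45,  t(20) = 2,  t(21) = 48,  t(22) = 25,  t(23) = 12,  t(24) = 43,  t(25) = 3,  t(26) = 23,  t(27) = 13,  t(28) = 18,  t(29) = 40,  t(30) = 29,  t(31) = 10,  t(32) = 44,  t(33) = 27,  t(34) = 11,  t(35) = 19,  t(36) = 15,  t(37) = 17,  t(38) = 16,  t(39) = 41,  t(40) = 4,  t(41) = 47,  t(42) = 1.
The sequence repeats with period 42.
The value 38 first appears (with k ≥ 1) at t(13).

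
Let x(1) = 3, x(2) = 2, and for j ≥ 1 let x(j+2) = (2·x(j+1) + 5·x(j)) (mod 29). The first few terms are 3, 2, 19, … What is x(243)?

17

Computing terms: x(1) = 3, x(2) = 2, x(3) = 19, x(4) = 19, x(5) = 17, x(6) = 13, x(7) = 24, x(8) = 26, x(9) = 27, x(10) = 10, x(11) = 10, x(12) = 12, x(13) = 16, x(14) = 5, x(15) = 3, x(16) = 2.
Since (x(15), x(16)) = (x(1), x(2)) = (3, 2) (two consecutive terms determine the rest), the sequence is periodic with period 14.
(243 - 1) mod 14 = 4, so x(243) = x(5) = 17.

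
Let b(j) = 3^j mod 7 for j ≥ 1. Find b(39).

6

We have b(1) = 3,  b(2) = 2,  b(3) = 6,  b(4) = 4,  b(5) = 5,  b(6) = 1,  b(7) = 3.
The sequence repeats with period 6.
(39 - 1) mod 6 = 2, so b(39) = b(3) = 6.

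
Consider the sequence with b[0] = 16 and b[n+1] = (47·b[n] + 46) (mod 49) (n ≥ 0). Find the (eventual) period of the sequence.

42

Listing terms: b[0] = 16,  b[1] = 14,  b[2] = 18,  b[3] = 10,  b[4] = 26,  b[5] = 43,  b[6] = 9,  b[7] = 28,  b[8] = 39,  b[9] = 17,  b[10] = 12,  b[11] = 22,  b[12] = 2,  b[13] = 42,  b[14] = 11,  b[15] = 24,  b[16] = 47,  b[17] = 1,  b[18] = 44,  b[19] = 7,  b[20] = 32,  b[21] = 31,  b[22] = 33,  b[23] = 29,  b[24] = 37,  b[25] = 21,  b[26] = 4,  b[27] = 38,  b[28] = 19,  b[29] = 8,  b[30] = 30,  b[31] = 35,  b[32] = 25,  b[33] = 45,  b[34] = 5,  b[35] = 36,  b[36] = 23,  b[37] = 0,  b[38] = 46,  b[39] = 3,  b[40] = 40,  b[41] = 15,  b[42] = 16.
Since b[42] = b[0] = 16, the sequence is periodic with period 42.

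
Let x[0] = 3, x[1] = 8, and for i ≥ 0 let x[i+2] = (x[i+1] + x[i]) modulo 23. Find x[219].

Computing terms: x[0] = 3, x[1] = 8, x[2] = 11, x[3] = 19, x[4] = 7, x[5] = 3, x[6] = 10, x[7] = 13, x[8] = 0, x[9] = 13, x[10] = 13, x[11] = 3, x[12] = 16, x[13] = 19, x[14] = 12, x[15] = 8, x[16] = 20, x[17] = 5, x[18] = 2, x[19] = 7, x[20] = 9, x[21] = 16, x[22] = 2, x[23] = 18, x[24] = 20, x[25] = 15, x[26] = 12, x[27] = 4, x[28] = 16, x[29] = 20, x[30] = 13, x[31] = 10, x[32] = 0, x[33] = 10, x[34] = 10, x[35] = 20, x[36] = 7, x[37] = 4, x[38] = 11, x[39] = 15, x[40] = 3, x[41] = 18, x[42] = 21, x[43] = 16, x[44] = 14, x[45] = 7, x[46] = 21, x[47] = 5, x[48] = 3, x[49] = 8.
The sequence repeats with period 48.
So x[219] = x[0 + ((219-0) mod 48)] = x[27] = 4.

4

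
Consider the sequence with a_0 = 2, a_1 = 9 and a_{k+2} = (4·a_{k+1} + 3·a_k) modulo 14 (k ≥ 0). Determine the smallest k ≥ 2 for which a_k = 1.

Computing terms: a_0 = 2, a_1 = 9, a_2 = 0, a_3 = 13, a_4 = 10, a_5 = 9, a_6 = 10, a_7 = 11, a_8 = 4, a_9 = 7, a_{10} = 12, a_{11} = 13, a_{12} = 4, a_{13} = 13, a_{14} = 8, a_{15} = 1, a_{16} = 0, a_{17} = 3, a_{18} = 12, a_{19} = 1, a_{20} = 12, a_{21} = 9, a_{22} = 2, a_{23} = 7, a_{24} = 6, a_{25} = 3, a_{26} = 2, a_{27} = 3, a_{28} = 4, a_{29} = 11, a_{30} = 0, a_{31} = 5, a_{32} = 6, a_{33} = 11, a_{34} = 6, a_{35} = 1, a_{36} = 8, a_{37} = 7, a_{38} = 10, a_{39} = 5, a_{40} = 8, a_{41} = 5, a_{42} = 2, a_{43} = 9.
Since (a_{42}, a_{43}) = (a_0, a_1) = (2, 9) (two consecutive terms determine the rest), the sequence is periodic with period 42.
The value 1 first appears (with k ≥ 2) at a_{15}.

15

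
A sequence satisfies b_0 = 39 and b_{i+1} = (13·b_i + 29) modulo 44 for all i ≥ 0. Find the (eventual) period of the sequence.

Computing terms: b_0 = 39,  b_1 = 8,  b_2 = 1,  b_3 = 42,  b_4 = 3,  b_5 = 24,  b_6 = 33,  b_7 = 18,  b_8 = 43,  b_9 = 16,  b_{10} = 17,  b_{11} = 30,  b_{12} = 23,  b_{13} = 20,  b_{14} = 25,  b_{15} = 2,  b_{16} = 11,  b_{17} = 40,  b_{18} = 21,  b_{19} = 38,  b_{20} = 39.
Since b_{20} = b_0 = 39, the sequence is periodic with period 20.

20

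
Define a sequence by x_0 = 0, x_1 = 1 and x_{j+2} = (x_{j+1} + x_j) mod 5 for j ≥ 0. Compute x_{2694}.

Listing terms: x_0 = 0, x_1 = 1, x_2 = 1, x_3 = 2, x_4 = 3, x_5 = 0, x_6 = 3, x_7 = 3, x_8 = 1, x_9 = 4, x_{10} = 0, x_{11} = 4, x_{12} = 4, x_{13} = 3, x_{14} = 2, x_{15} = 0, x_{16} = 2, x_{17} = 2, x_{18} = 4, x_{19} = 1, x_{20} = 0, x_{21} = 1.
Since (x_{20}, x_{21}) = (x_0, x_1) = (0, 1) (two consecutive terms determine the rest), the sequence is periodic with period 20.
(2694 - 0) mod 20 = 14, so x_{2694} = x_{14} = 2.

2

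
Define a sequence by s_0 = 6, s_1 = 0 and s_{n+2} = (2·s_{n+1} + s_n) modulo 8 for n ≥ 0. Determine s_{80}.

s_0 = 6,  s_1 = 0,  s_2 = 6,  s_3 = 4,  s_4 = 6,  s_5 = 0.
The sequence repeats with period 4.
So s_{80} = s_{0 + ((80-0) mod 4)} = s_0 = 6.

6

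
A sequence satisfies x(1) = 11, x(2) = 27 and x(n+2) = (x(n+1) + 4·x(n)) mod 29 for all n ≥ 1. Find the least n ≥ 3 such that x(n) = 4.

We have x(1) = 11,  x(2) = 27,  x(3) = 13,  x(4) = 5,  x(5) = 28,  x(6) = 19,  x(7) = 15,  x(8) = 4,  x(9) = 6,  x(10) = 22,  x(11) = 17,  x(12) = 18,  x(13) = 28,  x(14) = 13,  x(15) = 9,  x(16) = 3,  x(17) = 10,  x(18) = 22,  x(19) = 4,  x(20) = 5,  x(21) = 21,  x(22) = 12,  x(23) = 9,  x(24) = 28,  x(25) = 6,  x(26) = 2,  x(27) = 26,  x(28) = 5,  x(29) = 22,  x(30) = 13,  x(31) = 14,  x(32) = 8,  x(33) = 6,  x(34) = 9,  x(35) = 4,  x(36) = 11,  x(37) = 27.
The sequence repeats with period 35.
The value 4 first appears (with n ≥ 3) at x(8).

8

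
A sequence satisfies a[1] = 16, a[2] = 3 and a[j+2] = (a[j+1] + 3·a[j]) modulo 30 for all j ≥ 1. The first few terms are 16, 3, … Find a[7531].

18

We have a[1] = 16; a[2] = 3; a[3] = 21; a[4] = 0; a[5] = 3; a[6] = 3; a[7] = 12; a[8] = 21; a[9] = 27; a[10] = 0; a[11] = 21; a[12] = 21; a[13] = 24; a[14] = 27; a[15] = 9; a[16] = 0; a[17] = 27; a[18] = 27; a[19] = 18; a[20] = 9; a[21] = 3; a[22] = 0; a[23] = 9; a[24] = 9; a[25] = 6; a[26] = 3; a[27] = 21.
Since (a[26], a[27]) = (a[2], a[3]) = (3, 21) (two consecutive terms determine the rest), the sequence is eventually periodic: after a pre-period of length 1 it cycles with period 24.
For j ≥ 2, a[j] depends only on (j - 2) mod 24. (7531 - 2) mod 24 = 17, so a[7531] = a[19] = 18.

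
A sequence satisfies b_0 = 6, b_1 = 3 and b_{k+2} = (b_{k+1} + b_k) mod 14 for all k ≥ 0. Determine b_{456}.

Listing terms: b_0 = 6,  b_1 = 3,  b_2 = 9,  b_3 = 12,  b_4 = 7,  b_5 = 5,  b_6 = 12,  b_7 = 3,  b_8 = 1,  b_9 = 4,  b_{10} = 5,  b_{11} = 9,  b_{12} = 0,  b_{13} = 9,  b_{14} = 9,  b_{15} = 4,  b_{16} = 13,  b_{17} = 3,  b_{18} = 2,  b_{19} = 5,  b_{20} = 7,  b_{21} = 12,  b_{22} = 5,  b_{23} = 3,  b_{24} = 8,  b_{25} = 11,  b_{26} = 5,  b_{27} = 2,  b_{28} = 7,  b_{29} = 9,  b_{30} = 2,  b_{31} = 11,  b_{32} = 13,  b_{33} = 10,  b_{34} = 9,  b_{35} = 5,  b_{36} = 0,  b_{37} = 5,  b_{38} = 5,  b_{39} = 10,  b_{40} = 1,  b_{41} = 11,  b_{42} = 12,  b_{43} = 9,  b_{44} = 7,  b_{45} = 2,  b_{46} = 9,  b_{47} = 11,  b_{48} = 6,  b_{49} = 3.
Since (b_{48}, b_{49}) = (b_0, b_1) = (6, 3) (two consecutive terms determine the rest), the sequence is periodic with period 48.
So b_{456} = b_{0 + ((456-0) mod 48)} = b_{24} = 8.

8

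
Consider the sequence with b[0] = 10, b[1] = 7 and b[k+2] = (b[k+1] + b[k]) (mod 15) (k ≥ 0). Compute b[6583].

9

b[0] = 10, b[1] = 7, b[2] = 2, b[3] = 9, b[4] = 11, b[5] = 5, b[6] = 1, b[7] = 6, b[8] = 7, b[9] = 13, b[10] = 5, b[11] = 3, b[12] = 8, b[13] = 11, b[14] = 4, b[15] = 0, b[16] = 4, b[17] = 4, b[18] = 8, b[19] = 12, b[20] = 5, b[21] = 2, b[22] = 7, b[23] = 9, b[24] = 1, b[25] = 10, b[26] = 11, b[27] = 6, b[28] = 2, b[29] = 8, b[30] = 10, b[31] = 3, b[32] = 13, b[33] = 1, b[34] = 14, b[35] = 0, b[36] = 14, b[37] = 14, b[38] = 13, b[39] = 12, b[40] = 10, b[41] = 7.
Since (b[40], b[41]) = (b[0], b[1]) = (10, 7) (two consecutive terms determine the rest), the sequence is periodic with period 40.
(6583 - 0) mod 40 = 23, so b[6583] = b[23] = 9.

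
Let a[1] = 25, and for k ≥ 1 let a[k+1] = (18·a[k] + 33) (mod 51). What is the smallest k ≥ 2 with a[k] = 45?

a[1] = 25; a[2] = 24; a[3] = 6; a[4] = 39; a[5] = 21; a[6] = 3; a[7] = 36; a[8] = 18; a[9] = 0; a[10] = 33; a[11] = 15; a[12] = 48; a[13] = 30; a[14] = 12; a[15] = 45; a[16] = 27; a[17] = 9; a[18] = 42; a[19] = 24.
Since a[19] = a[2] = 24, the sequence is eventually periodic: after a pre-period of length 1 it cycles with period 17.
The value 45 first appears (with k ≥ 2) at a[15].

15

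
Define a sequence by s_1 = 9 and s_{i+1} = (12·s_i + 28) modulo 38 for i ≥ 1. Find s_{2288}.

We have s_1 = 9, s_2 = 22, s_3 = 26, s_4 = 36, s_5 = 4, s_6 = 0, s_7 = 28, s_8 = 22.
Since s_8 = s_2 = 22, the sequence is eventually periodic: after a pre-period of length 1 it cycles with period 6.
For i ≥ 2, s_i depends only on (i - 2) mod 6. (2288 - 2) mod 6 = 0, so s_{2288} = s_2 = 22.

22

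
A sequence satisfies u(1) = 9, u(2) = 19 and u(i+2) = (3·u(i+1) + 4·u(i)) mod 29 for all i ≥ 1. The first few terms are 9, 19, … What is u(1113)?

Listing terms: u(1) = 9, u(2) = 19, u(3) = 6, u(4) = 7, u(5) = 16, u(6) = 18, u(7) = 2, u(8) = 20, u(9) = 10, u(10) = 23, u(11) = 22, u(12) = 13, u(13) = 11, u(14) = 27, u(15) = 9, u(16) = 19.
Since (u(15), u(16)) = (u(1), u(2)) = (9, 19) (two consecutive terms determine the rest), the sequence is periodic with period 14.
(1113 - 1) mod 14 = 6, so u(1113) = u(7) = 2.

2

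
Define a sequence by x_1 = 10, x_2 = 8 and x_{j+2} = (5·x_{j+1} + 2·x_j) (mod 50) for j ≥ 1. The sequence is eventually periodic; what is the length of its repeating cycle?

40

We have x_1 = 10; x_2 = 8; x_3 = 10; x_4 = 16; x_5 = 0; x_6 = 32; x_7 = 10; x_8 = 14; x_9 = 40; x_{10} = 28; x_{11} = 20; x_{12} = 6; x_{13} = 20; x_{14} = 12; x_{15} = 0; x_{16} = 24; x_{17} = 20; x_{18} = 48; x_{19} = 30; x_{20} = 46; x_{21} = 40; x_{22} = 42; x_{23} = 40; x_{24} = 34; x_{25} = 0; x_{26} = 18; x_{27} = 40; x_{28} = 36; x_{29} = 10; x_{30} = 22; x_{31} = 30; x_{32} = 44; x_{33} = 30; x_{34} = 38; x_{35} = 0; x_{36} = 26; x_{37} = 30; x_{38} = 2; x_{39} = 20; x_{40} = 4; x_{41} = 10; x_{42} = 8.
The sequence repeats with period 40.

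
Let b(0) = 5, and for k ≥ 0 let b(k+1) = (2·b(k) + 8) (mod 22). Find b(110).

16

We have b(0) = 5,  b(1) = 18,  b(2) = 0,  b(3) = 8,  b(4) = 2,  b(5) = 12,  b(6) = 10,  b(7) = 6,  b(8) = 20,  b(9) = 4,  b(10) = 16,  b(11) = 18.
Since b(11) = b(1) = 18, the sequence is eventually periodic: after a pre-period of length 1 it cycles with period 10.
For k ≥ 1, b(k) depends only on (k - 1) mod 10. (110 - 1) mod 10 = 9, so b(110) = b(10) = 16.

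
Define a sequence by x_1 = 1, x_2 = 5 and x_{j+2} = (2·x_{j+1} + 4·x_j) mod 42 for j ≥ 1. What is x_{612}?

x_1 = 1,  x_2 = 5,  x_3 = 14,  x_4 = 6,  x_5 = 26,  x_6 = 34,  x_7 = 4,  x_8 = 18,  x_9 = 10,  x_{10} = 8,  x_{11} = 14,  x_{12} = 18,  x_{13} = 8,  x_{14} = 4,  x_{15} = 40,  x_{16} = 12,  x_{17} = 16,  x_{18} = 38,  x_{19} = 14,  x_{20} = 12,  x_{21} = 38,  x_{22} = 40,  x_{23} = 22,  x_{24} = 36,  x_{25} = 34,  x_{26} = 2,  x_{27} = 14,  x_{28} = 36,  x_{29} = 2,  x_{30} = 22,  x_{31} = 10,  x_{32} = 24,  x_{33} = 4,  x_{34} = 20,  x_{35} = 14,  x_{36} = 24,  x_{37} = 20,  x_{38} = 10,  x_{39} = 16,  x_{40} = 30,  x_{41} = 40,  x_{42} = 32,  x_{43} = 14,  x_{44} = 30,  x_{45} = 32,  x_{46} = 16,  x_{47} = 34,  x_{48} = 6,  x_{49} = 22,  x_{50} = 26,  x_{51} = 14,  x_{52} = 6.
Since (x_{51}, x_{52}) = (x_3, x_4) = (14, 6) (two consecutive terms determine the rest), the sequence is eventually periodic: after a pre-period of length 2 it cycles with period 48.
For j ≥ 3, x_j depends only on (j - 3) mod 48. (612 - 3) mod 48 = 33, so x_{612} = x_{36} = 24.

24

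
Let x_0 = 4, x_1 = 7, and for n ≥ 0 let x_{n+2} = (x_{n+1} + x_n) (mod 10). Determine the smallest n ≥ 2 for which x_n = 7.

Listing terms: x_0 = 4,  x_1 = 7,  x_2 = 1,  x_3 = 8,  x_4 = 9,  x_5 = 7,  x_6 = 6,  x_7 = 3,  x_8 = 9,  x_9 = 2,  x_{10} = 1,  x_{11} = 3,  x_{12} = 4,  x_{13} = 7.
Since (x_{12}, x_{13}) = (x_0, x_1) = (4, 7) (two consecutive terms determine the rest), the sequence is periodic with period 12.
The value 7 first appears (with n ≥ 2) at x_5.

5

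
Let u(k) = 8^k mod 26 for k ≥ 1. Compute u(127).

We have u(1) = 8; u(2) = 12; u(3) = 18; u(4) = 14; u(5) = 8.
Since u(5) = u(1) = 8, the sequence is periodic with period 4.
(127 - 1) mod 4 = 2, so u(127) = u(3) = 18.

18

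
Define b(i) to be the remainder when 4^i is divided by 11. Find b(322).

Listing terms: b(1) = 4,  b(2) = 5,  b(3) = 9,  b(4) = 3,  b(5) = 1,  b(6) = 4.
Since b(6) = b(1) = 4, the sequence is periodic with period 5.
So b(322) = b(1 + ((322-1) mod 5)) = b(2) = 5.

5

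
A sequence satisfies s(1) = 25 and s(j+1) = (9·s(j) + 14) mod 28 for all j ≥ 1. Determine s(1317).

Computing terms: s(1) = 25, s(2) = 15, s(3) = 9, s(4) = 11, s(5) = 1, s(6) = 23, s(7) = 25.
Since s(7) = s(1) = 25, the sequence is periodic with period 6.
So s(1317) = s(1 + ((1317-1) mod 6)) = s(3) = 9.

9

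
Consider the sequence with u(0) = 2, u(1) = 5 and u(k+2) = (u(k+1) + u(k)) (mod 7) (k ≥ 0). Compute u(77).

4

Listing terms: u(0) = 2; u(1) = 5; u(2) = 0; u(3) = 5; u(4) = 5; u(5) = 3; u(6) = 1; u(7) = 4; u(8) = 5; u(9) = 2; u(10) = 0; u(11) = 2; u(12) = 2; u(13) = 4; u(14) = 6; u(15) = 3; u(16) = 2; u(17) = 5.
The sequence repeats with period 16.
So u(77) = u(0 + ((77-0) mod 16)) = u(13) = 4.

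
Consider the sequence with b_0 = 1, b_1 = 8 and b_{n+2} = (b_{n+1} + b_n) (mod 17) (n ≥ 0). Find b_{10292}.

We have b_0 = 1,  b_1 = 8,  b_2 = 9,  b_3 = 0,  b_4 = 9,  b_5 = 9,  b_6 = 1,  b_7 = 10,  b_8 = 11,  b_9 = 4,  b_{10} = 15,  b_{11} = 2,  b_{12} = 0,  b_{13} = 2,  b_{14} = 2,  b_{15} = 4,  b_{16} = 6,  b_{17} = 10,  b_{18} = 16,  b_{19} = 9,  b_{20} = 8,  b_{21} = 0,  b_{22} = 8,  b_{23} = 8,  b_{24} = 16,  b_{25} = 7,  b_{26} = 6,  b_{27} = 13,  b_{28} = 2,  b_{29} = 15,  b_{30} = 0,  b_{31} = 15,  b_{32} = 15,  b_{33} = 13,  b_{34} = 11,  b_{35} = 7,  b_{36} = 1,  b_{37} = 8.
The sequence repeats with period 36.
(10292 - 0) mod 36 = 32, so b_{10292} = b_{32} = 15.

15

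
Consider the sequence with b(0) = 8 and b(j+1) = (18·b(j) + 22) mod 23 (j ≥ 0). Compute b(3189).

12

Computing terms: b(0) = 8, b(1) = 5, b(2) = 20, b(3) = 14, b(4) = 21, b(5) = 9, b(6) = 0, b(7) = 22, b(8) = 4, b(9) = 2, b(10) = 12, b(11) = 8.
Since b(11) = b(0) = 8, the sequence is periodic with period 11.
So b(3189) = b(0 + ((3189-0) mod 11)) = b(10) = 12.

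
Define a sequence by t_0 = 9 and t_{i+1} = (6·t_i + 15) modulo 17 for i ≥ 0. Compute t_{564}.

Listing terms: t_0 = 9, t_1 = 1, t_2 = 4, t_3 = 5, t_4 = 11, t_5 = 13, t_6 = 8, t_7 = 12, t_8 = 2, t_9 = 10, t_{10} = 7, t_{11} = 6, t_{12} = 0, t_{13} = 15, t_{14} = 3, t_{15} = 16, t_{16} = 9.
The sequence repeats with period 16.
(564 - 0) mod 16 = 4, so t_{564} = t_4 = 11.

11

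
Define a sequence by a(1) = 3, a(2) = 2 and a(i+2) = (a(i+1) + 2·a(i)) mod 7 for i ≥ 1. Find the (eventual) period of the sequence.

We have a(1) = 3, a(2) = 2, a(3) = 1, a(4) = 5, a(5) = 0, a(6) = 3, a(7) = 3, a(8) = 2.
The sequence repeats with period 6.

6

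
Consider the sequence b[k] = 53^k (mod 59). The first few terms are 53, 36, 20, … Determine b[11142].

b[1] = 53; b[2] = 36; b[3] = 20; b[4] = 57; b[5] = 12; b[6] = 46; b[7] = 19; b[8] = 4; b[9] = 35; b[10] = 26; b[11] = 21; b[12] = 51; b[13] = 48; b[14] = 7; b[15] = 17; b[16] = 16; b[17] = 22; b[18] = 45; b[19] = 25; b[20] = 27; b[21] = 15; b[22] = 28; b[23] = 9; b[24] = 5; b[25] = 29; b[26] = 3; b[27] = 41; b[28] = 49; b[29] = 1; b[30] = 53.
Since b[30] = b[1] = 53, the sequence is periodic with period 29.
(11142 - 1) mod 29 = 5, so b[11142] = b[6] = 46.

46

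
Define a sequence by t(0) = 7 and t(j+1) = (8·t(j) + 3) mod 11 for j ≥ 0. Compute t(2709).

We have t(0) = 7; t(1) = 4; t(2) = 2; t(3) = 8; t(4) = 1; t(5) = 0; t(6) = 3; t(7) = 5; t(8) = 10; t(9) = 6; t(10) = 7.
Since t(10) = t(0) = 7, the sequence is periodic with period 10.
(2709 - 0) mod 10 = 9, so t(2709) = t(9) = 6.

6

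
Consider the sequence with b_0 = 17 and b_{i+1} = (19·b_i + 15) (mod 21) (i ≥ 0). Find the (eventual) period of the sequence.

6

b_0 = 17,  b_1 = 2,  b_2 = 11,  b_3 = 14,  b_4 = 8,  b_5 = 20,  b_6 = 17.
Since b_6 = b_0 = 17, the sequence is periodic with period 6.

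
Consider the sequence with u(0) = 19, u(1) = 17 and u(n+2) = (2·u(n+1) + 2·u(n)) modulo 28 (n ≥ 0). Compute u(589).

4

Listing terms: u(0) = 19; u(1) = 17; u(2) = 16; u(3) = 10; u(4) = 24; u(5) = 12; u(6) = 16; u(7) = 0; u(8) = 4; u(9) = 8; u(10) = 24; u(11) = 8; u(12) = 8; u(13) = 4; u(14) = 24; u(15) = 0; u(16) = 20; u(17) = 12; u(18) = 8; u(19) = 12; u(20) = 12; u(21) = 20; u(22) = 8; u(23) = 0; u(24) = 16; u(25) = 4; u(26) = 12; u(27) = 4; u(28) = 4; u(29) = 16; u(30) = 12; u(31) = 0; u(32) = 24; u(33) = 20; u(34) = 4; u(35) = 20; u(36) = 20; u(37) = 24; u(38) = 4; u(39) = 0; u(40) = 8; u(41) = 16; u(42) = 20; u(43) = 16; u(44) = 16; u(45) = 8; u(46) = 20; u(47) = 0; u(48) = 12; u(49) = 24; u(50) = 16; u(51) = 24; u(52) = 24; u(53) = 12.
Since (u(52), u(53)) = (u(4), u(5)) = (24, 12) (two consecutive terms determine the rest), the sequence is eventually periodic: after a pre-period of length 4 it cycles with period 48.
For n ≥ 4, u(n) depends only on (n - 4) mod 48. (589 - 4) mod 48 = 9, so u(589) = u(13) = 4.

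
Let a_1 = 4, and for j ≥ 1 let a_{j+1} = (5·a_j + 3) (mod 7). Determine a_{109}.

a_1 = 4,  a_2 = 2,  a_3 = 6,  a_4 = 5,  a_5 = 0,  a_6 = 3,  a_7 = 4.
Since a_7 = a_1 = 4, the sequence is periodic with period 6.
So a_{109} = a_{1 + ((109-1) mod 6)} = a_1 = 4.

4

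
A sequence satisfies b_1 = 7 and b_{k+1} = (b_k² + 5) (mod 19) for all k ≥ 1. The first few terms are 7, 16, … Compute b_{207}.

14

Computing terms: b_1 = 7, b_2 = 16, b_3 = 14, b_4 = 11, b_5 = 12, b_6 = 16.
Since b_6 = b_2 = 16, the sequence is eventually periodic: after a pre-period of length 1 it cycles with period 4.
For k ≥ 2, b_k depends only on (k - 2) mod 4. (207 - 2) mod 4 = 1, so b_{207} = b_3 = 14.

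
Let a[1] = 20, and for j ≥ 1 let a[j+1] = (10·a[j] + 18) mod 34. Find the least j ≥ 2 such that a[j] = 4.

15

a[1] = 20, a[2] = 14, a[3] = 22, a[4] = 0, a[5] = 18, a[6] = 28, a[7] = 26, a[8] = 6, a[9] = 10, a[10] = 16, a[11] = 8, a[12] = 30, a[13] = 12, a[14] = 2, a[15] = 4, a[16] = 24, a[17] = 20.
Since a[17] = a[1] = 20, the sequence is periodic with period 16.
The value 4 first appears (with j ≥ 2) at a[15].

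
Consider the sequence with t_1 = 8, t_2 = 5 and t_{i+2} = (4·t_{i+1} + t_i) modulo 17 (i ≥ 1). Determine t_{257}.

t_1 = 8, t_2 = 5, t_3 = 11, t_4 = 15, t_5 = 3, t_6 = 10, t_7 = 9, t_8 = 12, t_9 = 6, t_{10} = 2, t_{11} = 14, t_{12} = 7, t_{13} = 8, t_{14} = 5.
Since (t_{13}, t_{14}) = (t_1, t_2) = (8, 5) (two consecutive terms determine the rest), the sequence is periodic with period 12.
(257 - 1) mod 12 = 4, so t_{257} = t_5 = 3.

3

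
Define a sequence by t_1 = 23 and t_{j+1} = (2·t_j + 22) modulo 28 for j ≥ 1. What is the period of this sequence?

3

We have t_1 = 23; t_2 = 12; t_3 = 18; t_4 = 2; t_5 = 26; t_6 = 18.
Since t_6 = t_3 = 18, the sequence is eventually periodic: after a pre-period of length 2 it cycles with period 3.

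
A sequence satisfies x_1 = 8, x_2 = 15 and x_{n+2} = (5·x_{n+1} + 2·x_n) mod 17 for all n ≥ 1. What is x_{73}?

x_1 = 8, x_2 = 15, x_3 = 6, x_4 = 9, x_5 = 6, x_6 = 14, x_7 = 14, x_8 = 13, x_9 = 8, x_{10} = 15.
Since (x_9, x_{10}) = (x_1, x_2) = (8, 15) (two consecutive terms determine the rest), the sequence is periodic with period 8.
So x_{73} = x_{1 + ((73-1) mod 8)} = x_1 = 8.

8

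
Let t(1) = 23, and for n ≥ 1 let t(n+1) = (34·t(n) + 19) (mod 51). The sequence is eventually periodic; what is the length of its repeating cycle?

Listing terms: t(1) = 23; t(2) = 36; t(3) = 19; t(4) = 2; t(5) = 36.
Since t(5) = t(2) = 36, the sequence is eventually periodic: after a pre-period of length 1 it cycles with period 3.

3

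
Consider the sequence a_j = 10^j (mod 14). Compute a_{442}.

4

We have a_1 = 10, a_2 = 2, a_3 = 6, a_4 = 4, a_5 = 12, a_6 = 8, a_7 = 10.
The sequence repeats with period 6.
(442 - 1) mod 6 = 3, so a_{442} = a_4 = 4.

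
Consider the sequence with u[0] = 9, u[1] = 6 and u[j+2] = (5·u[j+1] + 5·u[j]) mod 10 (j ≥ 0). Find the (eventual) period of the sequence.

Listing terms: u[0] = 9,  u[1] = 6,  u[2] = 5,  u[3] = 5,  u[4] = 0,  u[5] = 5,  u[6] = 5.
Since (u[5], u[6]) = (u[2], u[3]) = (5, 5) (two consecutive terms determine the rest), the sequence is eventually periodic: after a pre-period of length 2 it cycles with period 3.

3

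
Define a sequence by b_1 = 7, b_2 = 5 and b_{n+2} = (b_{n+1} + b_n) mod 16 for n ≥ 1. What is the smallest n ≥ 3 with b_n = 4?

9

We have b_1 = 7,  b_2 = 5,  b_3 = 12,  b_4 = 1,  b_5 = 13,  b_6 = 14,  b_7 = 11,  b_8 = 9,  b_9 = 4,  b_{10} = 13,  b_{11} = 1,  b_{12} = 14,  b_{13} = 15,  b_{14} = 13,  b_{15} = 12,  b_{16} = 9,  b_{17} = 5,  b_{18} = 14,  b_{19} = 3,  b_{20} = 1,  b_{21} = 4,  b_{22} = 5,  b_{23} = 9,  b_{24} = 14,  b_{25} = 7,  b_{26} = 5.
Since (b_{25}, b_{26}) = (b_1, b_2) = (7, 5) (two consecutive terms determine the rest), the sequence is periodic with period 24.
The value 4 first appears (with n ≥ 3) at b_9.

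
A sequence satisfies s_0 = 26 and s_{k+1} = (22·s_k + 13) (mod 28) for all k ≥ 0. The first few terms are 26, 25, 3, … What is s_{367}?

23

Listing terms: s_0 = 26, s_1 = 25, s_2 = 3, s_3 = 23, s_4 = 15, s_5 = 7, s_6 = 27, s_7 = 19, s_8 = 11, s_9 = 3.
Since s_9 = s_2 = 3, the sequence is eventually periodic: after a pre-period of length 2 it cycles with period 7.
For k ≥ 2, s_k depends only on (k - 2) mod 7. (367 - 2) mod 7 = 1, so s_{367} = s_3 = 23.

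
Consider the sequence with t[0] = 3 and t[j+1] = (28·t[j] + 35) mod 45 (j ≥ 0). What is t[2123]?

We have t[0] = 3; t[1] = 29; t[2] = 37; t[3] = 36; t[4] = 8; t[5] = 34; t[6] = 42; t[7] = 41; t[8] = 13; t[9] = 39; t[10] = 2; t[11] = 1; t[12] = 18; t[13] = 44; t[14] = 7; t[15] = 6; t[16] = 23; t[17] = 4; t[18] = 12; t[19] = 11; t[20] = 28; t[21] = 9; t[22] = 17; t[23] = 16; t[24] = 33; t[25] = 14; t[26] = 22; t[27] = 21; t[28] = 38; t[29] = 19; t[30] = 27; t[31] = 26; t[32] = 43; t[33] = 24; t[34] = 32; t[35] = 31; t[36] = 3.
The sequence repeats with period 36.
So t[2123] = t[0 + ((2123-0) mod 36)] = t[35] = 31.

31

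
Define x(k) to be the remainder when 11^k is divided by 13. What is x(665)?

7

x(0) = 1,  x(1) = 11,  x(2) = 4,  x(3) = 5,  x(4) = 3,  x(5) = 7,  x(6) = 12,  x(7) = 2,  x(8) = 9,  x(9) = 8,  x(10) = 10,  x(11) = 6,  x(12) = 1.
The sequence repeats with period 12.
(665 - 0) mod 12 = 5, so x(665) = x(5) = 7.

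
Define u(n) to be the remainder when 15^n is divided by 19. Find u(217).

u(1) = 15, u(2) = 16, u(3) = 12, u(4) = 9, u(5) = 2, u(6) = 11, u(7) = 13, u(8) = 5, u(9) = 18, u(10) = 4, u(11) = 3, u(12) = 7, u(13) = 10, u(14) = 17, u(15) = 8, u(16) = 6, u(17) = 14, u(18) = 1, u(19) = 15.
Since u(19) = u(1) = 15, the sequence is periodic with period 18.
(217 - 1) mod 18 = 0, so u(217) = u(1) = 15.

15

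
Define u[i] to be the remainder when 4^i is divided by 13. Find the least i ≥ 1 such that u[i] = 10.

5

Listing terms: u[0] = 1; u[1] = 4; u[2] = 3; u[3] = 12; u[4] = 9; u[5] = 10; u[6] = 1.
Since u[6] = u[0] = 1, the sequence is periodic with period 6.
The value 10 first appears (with i ≥ 1) at u[5].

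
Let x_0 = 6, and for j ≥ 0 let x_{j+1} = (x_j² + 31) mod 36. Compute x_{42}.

8

Listing terms: x_0 = 6; x_1 = 31; x_2 = 20; x_3 = 35; x_4 = 32; x_5 = 11; x_6 = 8; x_7 = 23; x_8 = 20.
Since x_8 = x_2 = 20, the sequence is eventually periodic: after a pre-period of length 2 it cycles with period 6.
For j ≥ 2, x_j depends only on (j - 2) mod 6. (42 - 2) mod 6 = 4, so x_{42} = x_6 = 8.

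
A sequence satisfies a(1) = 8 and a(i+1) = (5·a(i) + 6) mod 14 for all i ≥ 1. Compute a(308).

Computing terms: a(1) = 8,  a(2) = 4,  a(3) = 12,  a(4) = 10,  a(5) = 0,  a(6) = 6,  a(7) = 8.
The sequence repeats with period 6.
(308 - 1) mod 6 = 1, so a(308) = a(2) = 4.

4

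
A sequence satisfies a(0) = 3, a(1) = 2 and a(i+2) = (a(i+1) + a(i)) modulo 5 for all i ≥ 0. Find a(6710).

2

We have a(0) = 3; a(1) = 2; a(2) = 0; a(3) = 2; a(4) = 2; a(5) = 4; a(6) = 1; a(7) = 0; a(8) = 1; a(9) = 1; a(10) = 2; a(11) = 3; a(12) = 0; a(13) = 3; a(14) = 3; a(15) = 1; a(16) = 4; a(17) = 0; a(18) = 4; a(19) = 4; a(20) = 3; a(21) = 2.
Since (a(20), a(21)) = (a(0), a(1)) = (3, 2) (two consecutive terms determine the rest), the sequence is periodic with period 20.
(6710 - 0) mod 20 = 10, so a(6710) = a(10) = 2.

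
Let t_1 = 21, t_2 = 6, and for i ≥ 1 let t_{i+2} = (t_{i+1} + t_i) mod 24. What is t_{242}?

6

Computing terms: t_1 = 21; t_2 = 6; t_3 = 3; t_4 = 9; t_5 = 12; t_6 = 21; t_7 = 9; t_8 = 6; t_9 = 15; t_{10} = 21; t_{11} = 12; t_{12} = 9; t_{13} = 21; t_{14} = 6.
The sequence repeats with period 12.
So t_{242} = t_{1 + ((242-1) mod 12)} = t_2 = 6.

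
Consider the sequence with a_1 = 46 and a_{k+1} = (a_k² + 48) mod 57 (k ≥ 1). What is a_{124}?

a_1 = 46,  a_2 = 55,  a_3 = 52,  a_4 = 16,  a_5 = 19,  a_6 = 10,  a_7 = 34,  a_8 = 7,  a_9 = 40,  a_{10} = 52.
Since a_{10} = a_3 = 52, the sequence is eventually periodic: after a pre-period of length 2 it cycles with period 7.
For k ≥ 3, a_k depends only on (k - 3) mod 7. (124 - 3) mod 7 = 2, so a_{124} = a_5 = 19.

19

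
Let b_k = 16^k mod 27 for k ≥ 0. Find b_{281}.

13

b_0 = 1; b_1 = 16; b_2 = 13; b_3 = 19; b_4 = 7; b_5 = 4; b_6 = 10; b_7 = 25; b_8 = 22; b_9 = 1.
Since b_9 = b_0 = 1, the sequence is periodic with period 9.
(281 - 0) mod 9 = 2, so b_{281} = b_2 = 13.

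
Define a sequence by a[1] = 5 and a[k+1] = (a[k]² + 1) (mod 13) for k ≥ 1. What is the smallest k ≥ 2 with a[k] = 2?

4

Listing terms: a[1] = 5, a[2] = 0, a[3] = 1, a[4] = 2, a[5] = 5.
Since a[5] = a[1] = 5, the sequence is periodic with period 4.
The value 2 first appears (with k ≥ 2) at a[4].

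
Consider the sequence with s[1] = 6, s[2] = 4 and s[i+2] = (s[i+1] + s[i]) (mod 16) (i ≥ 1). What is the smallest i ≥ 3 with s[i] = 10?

3

We have s[1] = 6; s[2] = 4; s[3] = 10; s[4] = 14; s[5] = 8; s[6] = 6; s[7] = 14; s[8] = 4; s[9] = 2; s[10] = 6; s[11] = 8; s[12] = 14; s[13] = 6; s[14] = 4.
Since (s[13], s[14]) = (s[1], s[2]) = (6, 4) (two consecutive terms determine the rest), the sequence is periodic with period 12.
The value 10 first appears (with i ≥ 3) at s[3].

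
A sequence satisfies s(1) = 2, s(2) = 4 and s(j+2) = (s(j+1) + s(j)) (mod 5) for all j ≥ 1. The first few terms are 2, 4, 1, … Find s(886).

We have s(1) = 2, s(2) = 4, s(3) = 1, s(4) = 0, s(5) = 1, s(6) = 1, s(7) = 2, s(8) = 3, s(9) = 0, s(10) = 3, s(11) = 3, s(12) = 1, s(13) = 4, s(14) = 0, s(15) = 4, s(16) = 4, s(17) = 3, s(18) = 2, s(19) = 0, s(20) = 2, s(21) = 2, s(22) = 4.
Since (s(21), s(22)) = (s(1), s(2)) = (2, 4) (two consecutive terms determine the rest), the sequence is periodic with period 20.
(886 - 1) mod 20 = 5, so s(886) = s(6) = 1.

1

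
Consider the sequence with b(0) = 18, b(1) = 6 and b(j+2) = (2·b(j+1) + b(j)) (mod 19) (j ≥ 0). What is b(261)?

We have b(0) = 18; b(1) = 6; b(2) = 11; b(3) = 9; b(4) = 10; b(5) = 10; b(6) = 11; b(7) = 13; b(8) = 18; b(9) = 11; b(10) = 2; b(11) = 15; b(12) = 13; b(13) = 3; b(14) = 0; b(15) = 3; b(16) = 6; b(17) = 15; b(18) = 17; b(19) = 11; b(20) = 1; b(21) = 13; b(22) = 8; b(23) = 10; b(24) = 9; b(25) = 9; b(26) = 8; b(27) = 6; b(28) = 1; b(29) = 8; b(30) = 17; b(31) = 4; b(32) = 6; b(33) = 16; b(34) = 0; b(35) = 16; b(36) = 13; b(37) = 4; b(38) = 2; b(39) = 8; b(40) = 18; b(41) = 6.
The sequence repeats with period 40.
So b(261) = b(0 + ((261-0) mod 40)) = b(21) = 13.

13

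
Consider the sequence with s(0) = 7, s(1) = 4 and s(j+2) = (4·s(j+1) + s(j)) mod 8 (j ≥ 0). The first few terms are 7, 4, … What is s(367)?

Listing terms: s(0) = 7,  s(1) = 4,  s(2) = 7,  s(3) = 0,  s(4) = 7,  s(5) = 4.
Since (s(4), s(5)) = (s(0), s(1)) = (7, 4) (two consecutive terms determine the rest), the sequence is periodic with period 4.
(367 - 0) mod 4 = 3, so s(367) = s(3) = 0.

0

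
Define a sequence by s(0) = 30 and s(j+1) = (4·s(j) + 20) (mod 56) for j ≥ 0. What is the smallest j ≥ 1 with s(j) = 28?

Listing terms: s(0) = 30, s(1) = 28, s(2) = 20, s(3) = 44, s(4) = 28.
Since s(4) = s(1) = 28, the sequence is eventually periodic: after a pre-period of length 1 it cycles with period 3.
The value 28 first appears (with j ≥ 1) at s(1).

1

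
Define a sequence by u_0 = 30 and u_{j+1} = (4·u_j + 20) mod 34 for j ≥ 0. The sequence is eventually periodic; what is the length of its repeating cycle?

4

We have u_0 = 30,  u_1 = 4,  u_2 = 2,  u_3 = 28,  u_4 = 30.
Since u_4 = u_0 = 30, the sequence is periodic with period 4.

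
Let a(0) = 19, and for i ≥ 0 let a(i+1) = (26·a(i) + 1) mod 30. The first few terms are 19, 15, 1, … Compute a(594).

13

a(0) = 19; a(1) = 15; a(2) = 1; a(3) = 27; a(4) = 13; a(5) = 9; a(6) = 25; a(7) = 21; a(8) = 7; a(9) = 3; a(10) = 19.
Since a(10) = a(0) = 19, the sequence is periodic with period 10.
(594 - 0) mod 10 = 4, so a(594) = a(4) = 13.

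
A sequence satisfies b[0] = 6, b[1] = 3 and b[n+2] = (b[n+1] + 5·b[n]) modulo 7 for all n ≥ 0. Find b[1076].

5

Listing terms: b[0] = 6; b[1] = 3; b[2] = 5; b[3] = 6; b[4] = 3.
Since (b[3], b[4]) = (b[0], b[1]) = (6, 3) (two consecutive terms determine the rest), the sequence is periodic with period 3.
(1076 - 0) mod 3 = 2, so b[1076] = b[2] = 5.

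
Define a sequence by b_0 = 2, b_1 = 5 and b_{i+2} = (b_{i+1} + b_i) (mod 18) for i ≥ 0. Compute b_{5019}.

12

b_0 = 2, b_1 = 5, b_2 = 7, b_3 = 12, b_4 = 1, b_5 = 13, b_6 = 14, b_7 = 9, b_8 = 5, b_9 = 14, b_{10} = 1, b_{11} = 15, b_{12} = 16, b_{13} = 13, b_{14} = 11, b_{15} = 6, b_{16} = 17, b_{17} = 5, b_{18} = 4, b_{19} = 9, b_{20} = 13, b_{21} = 4, b_{22} = 17, b_{23} = 3, b_{24} = 2, b_{25} = 5.
The sequence repeats with period 24.
So b_{5019} = b_{0 + ((5019-0) mod 24)} = b_3 = 12.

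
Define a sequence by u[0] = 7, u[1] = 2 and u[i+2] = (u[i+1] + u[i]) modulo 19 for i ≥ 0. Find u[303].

2

u[0] = 7; u[1] = 2; u[2] = 9; u[3] = 11; u[4] = 1; u[5] = 12; u[6] = 13; u[7] = 6; u[8] = 0; u[9] = 6; u[10] = 6; u[11] = 12; u[12] = 18; u[13] = 11; u[14] = 10; u[15] = 2; u[16] = 12; u[17] = 14; u[18] = 7; u[19] = 2.
The sequence repeats with period 18.
(303 - 0) mod 18 = 15, so u[303] = u[15] = 2.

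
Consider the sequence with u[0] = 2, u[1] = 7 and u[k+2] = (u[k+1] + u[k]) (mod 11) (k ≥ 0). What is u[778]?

8

Listing terms: u[0] = 2, u[1] = 7, u[2] = 9, u[3] = 5, u[4] = 3, u[5] = 8, u[6] = 0, u[7] = 8, u[8] = 8, u[9] = 5, u[10] = 2, u[11] = 7.
Since (u[10], u[11]) = (u[0], u[1]) = (2, 7) (two consecutive terms determine the rest), the sequence is periodic with period 10.
So u[778] = u[0 + ((778-0) mod 10)] = u[8] = 8.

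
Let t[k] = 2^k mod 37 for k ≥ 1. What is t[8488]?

t[1] = 2, t[2] = 4, t[3] = 8, t[4] = 16, t[5] = 32, t[6] = 27, t[7] = 17, t[8] = 34, t[9] = 31, t[10] = 25, t[11] = 13, t[12] = 26, t[13] = 15, t[14] = 30, t[15] = 23, t[16] = 9, t[17] = 18, t[18] = 36, t[19] = 35, t[20] = 33, t[21] = 29, t[22] = 21, t[23] = 5, t[24] = 10, t[25] = 20, t[26] = 3, t[27] = 6, t[28] = 12, t[29] = 24, t[30] = 11, t[31] = 22, t[32] = 7, t[33] = 14, t[34] = 28, t[35] = 19, t[36] = 1, t[37] = 2.
The sequence repeats with period 36.
(8488 - 1) mod 36 = 27, so t[8488] = t[28] = 12.

12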